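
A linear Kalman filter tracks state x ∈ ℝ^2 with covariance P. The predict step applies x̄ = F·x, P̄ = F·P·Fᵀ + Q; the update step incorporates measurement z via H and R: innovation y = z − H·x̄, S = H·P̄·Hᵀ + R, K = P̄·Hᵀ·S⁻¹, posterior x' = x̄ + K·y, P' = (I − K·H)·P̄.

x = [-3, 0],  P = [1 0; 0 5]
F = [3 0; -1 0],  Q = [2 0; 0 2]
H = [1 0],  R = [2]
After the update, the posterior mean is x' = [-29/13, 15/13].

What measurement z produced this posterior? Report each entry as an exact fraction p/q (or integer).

x̄ = F·x = [-9, 3]
P̄ = F·P·Fᵀ + Q = [11 -3; -3 3]
S = H·P̄·Hᵀ + R = [13]
K = P̄·Hᵀ·S⁻¹ = [11/13; -3/13]
x' − x̄ = [88/13, -24/13] = K·y
y = (KᵀK)⁻¹·Kᵀ·(x' − x̄) = [8]
z = y + H·x̄ = [8] + [-9] = [-1]

z = [-1]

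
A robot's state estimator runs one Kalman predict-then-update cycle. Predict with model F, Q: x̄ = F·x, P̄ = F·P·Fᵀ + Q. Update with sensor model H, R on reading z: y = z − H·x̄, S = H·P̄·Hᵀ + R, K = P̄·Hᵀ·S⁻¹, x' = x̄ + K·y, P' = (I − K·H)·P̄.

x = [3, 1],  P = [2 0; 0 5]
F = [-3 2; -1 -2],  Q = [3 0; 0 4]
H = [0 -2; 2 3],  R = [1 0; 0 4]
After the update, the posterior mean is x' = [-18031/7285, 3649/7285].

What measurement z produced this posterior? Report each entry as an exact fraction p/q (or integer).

x̄ = F·x = [-7, -5]
P̄ = F·P·Fᵀ + Q = [41 -14; -14 26]
S = H·P̄·Hᵀ + R = [105 -100; -100 234]
K = P̄·Hᵀ·S⁻¹ = [5276/7285 700/1457; -3584/7285 5/1457]
x' − x̄ = [32964/7285, 40074/7285] = K·y
y = (KᵀK)⁻¹·Kᵀ·(x' − x̄) = [-11, 26]
z = y + H·x̄ = [-11, 26] + [10, -29] = [-1, -3]

z = [-1, -3]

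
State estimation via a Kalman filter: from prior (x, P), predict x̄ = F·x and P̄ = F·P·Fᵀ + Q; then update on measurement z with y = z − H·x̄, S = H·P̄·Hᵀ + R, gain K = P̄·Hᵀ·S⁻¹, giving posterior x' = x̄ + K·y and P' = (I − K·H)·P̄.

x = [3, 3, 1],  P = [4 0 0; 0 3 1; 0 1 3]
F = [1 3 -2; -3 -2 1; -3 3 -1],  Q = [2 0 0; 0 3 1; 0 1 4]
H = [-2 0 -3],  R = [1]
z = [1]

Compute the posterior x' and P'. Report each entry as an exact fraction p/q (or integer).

x' = [6694/853, -12032/853, -4741/853]
P' = [17745/853 -25247/853 -11796/853; -25247/853 42625/853 16833/853; -11796/853 16833/853 7936/853]

x̄ = F·x = [10, -14, -1]
P̄ = F·P·Fᵀ + Q = [33 -29 12; -29 50 21; 12 21 64]
y = z − H·x̄ = [18]
S = H·P̄·Hᵀ + R = [853]
K = P̄·Hᵀ·S⁻¹ = [-102/853; -5/853; -216/853]
x' = x̄ + K·y = [6694/853, -12032/853, -4741/853]
P' = (I − K·H)·P̄ = [17745/853 -25247/853 -11796/853; -25247/853 42625/853 16833/853; -11796/853 16833/853 7936/853]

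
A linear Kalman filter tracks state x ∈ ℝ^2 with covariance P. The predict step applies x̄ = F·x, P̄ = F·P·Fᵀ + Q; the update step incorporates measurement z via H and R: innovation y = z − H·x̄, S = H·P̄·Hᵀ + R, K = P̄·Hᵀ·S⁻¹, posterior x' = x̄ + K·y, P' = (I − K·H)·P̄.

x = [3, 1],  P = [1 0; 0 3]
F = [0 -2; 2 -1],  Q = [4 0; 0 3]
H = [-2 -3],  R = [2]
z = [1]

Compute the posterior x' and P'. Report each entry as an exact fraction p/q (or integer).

x' = [-88/19, 53/19]
P' = [287/57 -61/19; -61/19 43/19]

x̄ = F·x = [-2, 5]
P̄ = F·P·Fᵀ + Q = [16 6; 6 10]
y = z − H·x̄ = [12]
S = H·P̄·Hᵀ + R = [228]
K = P̄·Hᵀ·S⁻¹ = [-25/114; -7/38]
x' = x̄ + K·y = [-88/19, 53/19]
P' = (I − K·H)·P̄ = [287/57 -61/19; -61/19 43/19]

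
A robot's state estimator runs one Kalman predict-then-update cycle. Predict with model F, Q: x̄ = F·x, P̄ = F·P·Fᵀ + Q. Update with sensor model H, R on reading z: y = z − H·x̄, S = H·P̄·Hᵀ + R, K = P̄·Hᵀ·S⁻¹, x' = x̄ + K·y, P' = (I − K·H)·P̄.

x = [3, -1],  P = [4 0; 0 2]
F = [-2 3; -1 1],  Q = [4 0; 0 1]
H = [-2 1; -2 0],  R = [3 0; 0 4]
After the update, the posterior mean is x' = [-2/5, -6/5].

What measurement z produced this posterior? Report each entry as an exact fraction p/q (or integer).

x̄ = F·x = [-9, -4]
P̄ = F·P·Fᵀ + Q = [38 14; 14 7]
S = H·P̄·Hᵀ + R = [106 124; 124 156]
K = P̄·Hᵀ·S⁻¹ = [-31/145 -46/145; 49/290 -91/290]
x' − x̄ = [43/5, 14/5] = K·y
y = (KᵀK)⁻¹·Kᵀ·(x' − x̄) = [-15, -17]
z = y + H·x̄ = [-15, -17] + [14, 18] = [-1, 1]

z = [-1, 1]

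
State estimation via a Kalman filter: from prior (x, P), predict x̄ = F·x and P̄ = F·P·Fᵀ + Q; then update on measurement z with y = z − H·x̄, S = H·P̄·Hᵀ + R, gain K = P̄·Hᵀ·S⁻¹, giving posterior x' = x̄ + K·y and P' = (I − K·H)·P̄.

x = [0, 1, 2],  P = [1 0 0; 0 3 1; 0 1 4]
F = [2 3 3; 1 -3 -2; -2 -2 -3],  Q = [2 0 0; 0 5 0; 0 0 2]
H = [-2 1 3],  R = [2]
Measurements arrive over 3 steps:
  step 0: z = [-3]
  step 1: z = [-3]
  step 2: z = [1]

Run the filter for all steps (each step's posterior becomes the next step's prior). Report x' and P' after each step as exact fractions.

step 0: x' = [1073/2455, -1177/2455, -1378/2455], P' = [4736/2455 1916/2455 2214/2455; 1916/2455 28651/2455 -8041/2455; 2214/2455 -8041/2455 4421/2455]
step 1: x' = [180083/182161, 119433/182161, -418532/754667], P' = [344348/182161 -135888/182161 35712/26023; -135888/182161 4423087/182161 -220993/26023; 35712/26023 -220993/26023 2900675/754667]
step 2: x' = [362626553/2797371883, 5982075721/2797371883, -4135372806/13986859415], P' = [5565008688/2797371883 -5275367246/2797371883 5079203262/2797371883; -5275367246/2797371883 104516590943/2797371883 -37992415103/2797371883; 5079203262/2797371883 -37992415103/2797371883 81454084841/13986859415]

step 0: x̄ = F·x = [9, -7, -8]
step 0: P̄ = F·P·Fᵀ + Q = [87 -64 -73; -64 61 53; -73 53 66]
step 0: y = z − H·x̄ = [46]
step 0: S = H·P̄·Hᵀ + R = [2455]
step 0: K = P̄·Hᵀ·S⁻¹ = [-457/2455; 348/2455; 397/2455]
step 0: x' = x̄ + K·y = [1073/2455, -1177/2455, -1378/2455]
step 0: P' = (I − K·H)·P̄ = [4736/2455 1916/2455 2214/2455; 1916/2455 28651/2455 -8041/2455; 2214/2455 -8041/2455 4421/2455]
step 1: x̄ = F·x = [-5519/2455, 1472/491, 4342/2455]
step 1: P̄ = F·P·Fᵀ + Q = [226324/2455 -32452/491 -155752/2455; -32452/491 35142/491 18861/491; -155752/2455 18861/491 123651/2455]
step 1: y = z − H·x̄ = [-79/5]
step 1: S = H·P̄·Hᵀ + R = [10759/5]
step 1: K = P̄·Hᵀ·S⁻¹ = [-76/371; 55/371; 226/1537]
step 1: x' = x̄ + K·y = [180083/182161, 119433/182161, -418532/754667]
step 1: P' = (I − K·H)·P̄ = [344348/182161 -135888/182161 35712/26023; -135888/182161 4423087/182161 -220993/26023; 35712/26023 -220993/26023 2900675/754667]
step 2: x̄ = F·x = [12046313/5282669, 691184/5282669, -1226108/754667]
step 2: P̄ = F·P·Fᵀ + Q = [619874924/5282669 -578785468/5282669 -52423894/754667; -578785468/5282669 728351464/5282669 39965615/754667; -52423894/754667 39965615/754667 37637113/754667]
step 2: y = z − H·x̄ = [54432379/5282669]
step 2: S = H·P̄·Hᵀ + R = [13986859415/5282669]
step 2: K = P̄·Hᵀ·S⁻¹ = [-583887418/2797371883; 545040063/2797371883; 1804073194/13986859415]
step 2: x' = x̄ + K·y = [362626553/2797371883, 5982075721/2797371883, -4135372806/13986859415]
step 2: P' = (I − K·H)·P̄ = [5565008688/2797371883 -5275367246/2797371883 5079203262/2797371883; -5275367246/2797371883 104516590943/2797371883 -37992415103/2797371883; 5079203262/2797371883 -37992415103/2797371883 81454084841/13986859415]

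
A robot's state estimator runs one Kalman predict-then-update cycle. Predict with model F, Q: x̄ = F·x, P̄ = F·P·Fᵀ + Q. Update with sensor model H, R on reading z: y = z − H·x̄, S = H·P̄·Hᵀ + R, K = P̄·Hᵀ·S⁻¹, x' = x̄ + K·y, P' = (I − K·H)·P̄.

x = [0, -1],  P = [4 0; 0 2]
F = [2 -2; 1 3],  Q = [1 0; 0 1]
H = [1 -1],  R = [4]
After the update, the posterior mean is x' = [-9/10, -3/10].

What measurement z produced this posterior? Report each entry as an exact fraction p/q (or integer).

x̄ = F·x = [2, -3]
P̄ = F·P·Fᵀ + Q = [25 -4; -4 23]
S = H·P̄·Hᵀ + R = [60]
K = P̄·Hᵀ·S⁻¹ = [29/60; -9/20]
x' − x̄ = [-29/10, 27/10] = K·y
y = (KᵀK)⁻¹·Kᵀ·(x' − x̄) = [-6]
z = y + H·x̄ = [-6] + [5] = [-1]

z = [-1]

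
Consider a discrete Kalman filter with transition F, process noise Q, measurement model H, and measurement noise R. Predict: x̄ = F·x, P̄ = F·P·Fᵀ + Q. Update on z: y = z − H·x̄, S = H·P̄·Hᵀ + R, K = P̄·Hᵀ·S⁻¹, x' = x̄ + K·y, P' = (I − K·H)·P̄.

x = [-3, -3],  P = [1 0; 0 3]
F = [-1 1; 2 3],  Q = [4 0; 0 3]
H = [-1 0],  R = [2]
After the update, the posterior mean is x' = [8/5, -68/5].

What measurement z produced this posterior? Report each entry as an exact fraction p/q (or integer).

z = [-2]

x̄ = F·x = [0, -15]
P̄ = F·P·Fᵀ + Q = [8 7; 7 34]
S = H·P̄·Hᵀ + R = [10]
K = P̄·Hᵀ·S⁻¹ = [-4/5; -7/10]
x' − x̄ = [8/5, 7/5] = K·y
y = (KᵀK)⁻¹·Kᵀ·(x' − x̄) = [-2]
z = y + H·x̄ = [-2] + [0] = [-2]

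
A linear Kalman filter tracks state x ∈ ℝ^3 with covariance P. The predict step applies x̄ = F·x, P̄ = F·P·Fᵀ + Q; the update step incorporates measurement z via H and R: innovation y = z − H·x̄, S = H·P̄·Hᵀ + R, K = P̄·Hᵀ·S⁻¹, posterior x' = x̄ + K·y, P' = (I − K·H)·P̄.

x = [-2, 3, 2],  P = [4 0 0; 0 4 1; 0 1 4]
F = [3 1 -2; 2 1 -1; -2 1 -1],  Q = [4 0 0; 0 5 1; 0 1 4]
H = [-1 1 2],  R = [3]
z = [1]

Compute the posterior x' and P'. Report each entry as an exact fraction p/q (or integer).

x̄ = F·x = [-7, -3, 5]
P̄ = F·P·Fᵀ + Q = [56 33 -15; 33 27 -9; -15 -9 26]
y = z − H·x̄ = [-13]
S = H·P̄·Hᵀ + R = [148]
K = P̄·Hᵀ·S⁻¹ = [-53/148; -6/37; 29/74]
x' = x̄ + K·y = [-347/148, -33/37, -7/74]
P' = (I − K·H)·P̄ = [5479/148 903/37 427/74; 903/37 855/37 15/37; 427/74 15/37 121/37]

x' = [-347/148, -33/37, -7/74]
P' = [5479/148 903/37 427/74; 903/37 855/37 15/37; 427/74 15/37 121/37]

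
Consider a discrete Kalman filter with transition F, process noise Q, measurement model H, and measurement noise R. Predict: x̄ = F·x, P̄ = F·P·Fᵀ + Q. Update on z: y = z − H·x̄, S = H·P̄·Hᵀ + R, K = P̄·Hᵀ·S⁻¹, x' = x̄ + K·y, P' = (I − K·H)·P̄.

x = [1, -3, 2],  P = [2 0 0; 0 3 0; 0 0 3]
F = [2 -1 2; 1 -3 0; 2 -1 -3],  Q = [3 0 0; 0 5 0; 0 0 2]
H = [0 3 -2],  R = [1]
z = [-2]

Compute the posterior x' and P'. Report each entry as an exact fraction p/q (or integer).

x' = [997/311, 526/311, 1083/311]
P' = [5277/311 15/311 -4/311; 15/311 4798/311 7159/311; -4/311 7159/311 10759/311]

x̄ = F·x = [9, 10, -1]
P̄ = F·P·Fᵀ + Q = [26 13 -7; 13 34 13; -7 13 40]
y = z − H·x̄ = [-34]
S = H·P̄·Hᵀ + R = [311]
K = P̄·Hᵀ·S⁻¹ = [53/311; 76/311; -41/311]
x' = x̄ + K·y = [997/311, 526/311, 1083/311]
P' = (I − K·H)·P̄ = [5277/311 15/311 -4/311; 15/311 4798/311 7159/311; -4/311 7159/311 10759/311]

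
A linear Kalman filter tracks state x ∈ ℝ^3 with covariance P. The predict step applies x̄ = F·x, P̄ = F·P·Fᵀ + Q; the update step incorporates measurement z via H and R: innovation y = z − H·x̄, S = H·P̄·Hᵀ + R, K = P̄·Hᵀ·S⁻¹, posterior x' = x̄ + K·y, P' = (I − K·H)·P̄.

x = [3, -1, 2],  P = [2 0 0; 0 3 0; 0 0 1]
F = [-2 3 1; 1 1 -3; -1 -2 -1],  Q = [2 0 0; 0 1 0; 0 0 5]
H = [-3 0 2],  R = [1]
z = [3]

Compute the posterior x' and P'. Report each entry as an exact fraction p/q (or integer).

x' = [-277/67, -740/201, -943/201]
P' = [242/67 -122/67 355/67; -122/67 8789/603 -1655/603; 355/67 -1655/603 4835/603]

x̄ = F·x = [-7, -4, -3]
P̄ = F·P·Fᵀ + Q = [38 2 -15; 2 15 -5; -15 -5 20]
y = z − H·x̄ = [-12]
S = H·P̄·Hᵀ + R = [603]
K = P̄·Hᵀ·S⁻¹ = [-16/67; -16/603; 85/603]
x' = x̄ + K·y = [-277/67, -740/201, -943/201]
P' = (I − K·H)·P̄ = [242/67 -122/67 355/67; -122/67 8789/603 -1655/603; 355/67 -1655/603 4835/603]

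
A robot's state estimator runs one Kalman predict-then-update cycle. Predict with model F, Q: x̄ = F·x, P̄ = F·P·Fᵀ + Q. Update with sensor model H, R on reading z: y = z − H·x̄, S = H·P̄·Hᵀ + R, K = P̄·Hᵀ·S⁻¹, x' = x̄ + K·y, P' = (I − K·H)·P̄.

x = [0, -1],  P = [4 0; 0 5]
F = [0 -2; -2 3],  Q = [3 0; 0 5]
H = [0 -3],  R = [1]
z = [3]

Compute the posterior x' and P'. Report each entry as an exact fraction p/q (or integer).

x̄ = F·x = [2, -3]
P̄ = F·P·Fᵀ + Q = [23 -30; -30 66]
y = z − H·x̄ = [-6]
S = H·P̄·Hᵀ + R = [595]
K = P̄·Hᵀ·S⁻¹ = [18/119; -198/595]
x' = x̄ + K·y = [130/119, -597/595]
P' = (I − K·H)·P̄ = [1117/119 -6/119; -6/119 66/595]

x' = [130/119, -597/595]
P' = [1117/119 -6/119; -6/119 66/595]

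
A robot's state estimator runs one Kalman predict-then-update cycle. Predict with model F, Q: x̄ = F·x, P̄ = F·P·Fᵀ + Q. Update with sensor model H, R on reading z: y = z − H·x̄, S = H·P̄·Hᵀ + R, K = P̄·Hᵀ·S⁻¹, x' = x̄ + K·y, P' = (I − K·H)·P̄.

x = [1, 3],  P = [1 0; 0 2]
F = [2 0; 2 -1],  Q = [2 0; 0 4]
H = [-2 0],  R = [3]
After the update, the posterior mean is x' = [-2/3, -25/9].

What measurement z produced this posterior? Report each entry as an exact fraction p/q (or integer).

x̄ = F·x = [2, -1]
P̄ = F·P·Fᵀ + Q = [6 4; 4 10]
S = H·P̄·Hᵀ + R = [27]
K = P̄·Hᵀ·S⁻¹ = [-4/9; -8/27]
x' − x̄ = [-8/3, -16/9] = K·y
y = (KᵀK)⁻¹·Kᵀ·(x' − x̄) = [6]
z = y + H·x̄ = [6] + [-4] = [2]

z = [2]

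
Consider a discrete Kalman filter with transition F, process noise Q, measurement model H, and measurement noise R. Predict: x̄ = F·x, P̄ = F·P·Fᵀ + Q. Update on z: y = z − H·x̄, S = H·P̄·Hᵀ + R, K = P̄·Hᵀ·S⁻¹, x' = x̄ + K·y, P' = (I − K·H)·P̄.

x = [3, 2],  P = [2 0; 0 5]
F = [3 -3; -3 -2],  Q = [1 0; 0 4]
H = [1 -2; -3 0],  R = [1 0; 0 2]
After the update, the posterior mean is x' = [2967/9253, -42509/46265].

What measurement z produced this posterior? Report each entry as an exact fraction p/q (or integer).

x̄ = F·x = [3, -13]
P̄ = F·P·Fᵀ + Q = [64 12; 12 42]
S = H·P̄·Hᵀ + R = [185 -120; -120 578]
K = P̄·Hᵀ·S⁻¹ = [8/9253 -3072/9253; -22968/46265 -1530/9253]
x' − x̄ = [-24792/9253, 558936/46265] = K·y
y = (KᵀK)⁻¹·Kᵀ·(x' − x̄) = [-27, 8]
z = y + H·x̄ = [-27, 8] + [29, -9] = [2, -1]

z = [2, -1]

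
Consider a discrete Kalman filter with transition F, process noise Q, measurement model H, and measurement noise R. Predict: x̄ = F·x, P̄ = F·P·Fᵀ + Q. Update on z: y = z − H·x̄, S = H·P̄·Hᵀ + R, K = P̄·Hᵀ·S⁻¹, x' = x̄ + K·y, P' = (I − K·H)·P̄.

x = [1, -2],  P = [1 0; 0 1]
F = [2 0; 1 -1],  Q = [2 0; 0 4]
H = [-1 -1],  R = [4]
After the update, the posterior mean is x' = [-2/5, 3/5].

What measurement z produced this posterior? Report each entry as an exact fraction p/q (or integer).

z = [1]

x̄ = F·x = [2, 3]
P̄ = F·P·Fᵀ + Q = [6 2; 2 6]
S = H·P̄·Hᵀ + R = [20]
K = P̄·Hᵀ·S⁻¹ = [-2/5; -2/5]
x' − x̄ = [-12/5, -12/5] = K·y
y = (KᵀK)⁻¹·Kᵀ·(x' − x̄) = [6]
z = y + H·x̄ = [6] + [-5] = [1]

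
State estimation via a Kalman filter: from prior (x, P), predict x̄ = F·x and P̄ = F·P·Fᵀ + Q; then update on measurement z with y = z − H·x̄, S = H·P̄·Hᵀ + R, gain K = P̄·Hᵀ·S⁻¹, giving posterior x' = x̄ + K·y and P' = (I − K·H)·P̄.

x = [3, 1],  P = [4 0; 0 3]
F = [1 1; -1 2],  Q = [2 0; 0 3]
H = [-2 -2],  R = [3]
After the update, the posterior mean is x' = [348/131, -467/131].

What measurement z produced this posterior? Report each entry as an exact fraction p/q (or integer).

z = [2]

x̄ = F·x = [4, -1]
P̄ = F·P·Fᵀ + Q = [9 2; 2 19]
S = H·P̄·Hᵀ + R = [131]
K = P̄·Hᵀ·S⁻¹ = [-22/131; -42/131]
x' − x̄ = [-176/131, -336/131] = K·y
y = (KᵀK)⁻¹·Kᵀ·(x' − x̄) = [8]
z = y + H·x̄ = [8] + [-6] = [2]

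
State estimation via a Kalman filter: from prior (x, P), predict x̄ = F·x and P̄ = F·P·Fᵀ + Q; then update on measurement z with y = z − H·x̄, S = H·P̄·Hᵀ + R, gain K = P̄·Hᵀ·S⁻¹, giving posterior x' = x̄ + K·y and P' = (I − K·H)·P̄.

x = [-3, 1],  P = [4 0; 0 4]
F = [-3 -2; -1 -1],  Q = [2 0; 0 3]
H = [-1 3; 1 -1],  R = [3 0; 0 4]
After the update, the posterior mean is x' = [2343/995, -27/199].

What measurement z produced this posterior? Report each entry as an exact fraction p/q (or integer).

x̄ = F·x = [7, 2]
P̄ = F·P·Fᵀ + Q = [54 20; 20 11]
S = H·P̄·Hᵀ + R = [36 -7; -7 29]
K = P̄·Hᵀ·S⁻¹ = [412/995 1266/995; 88/199 83/199]
x' − x̄ = [-4622/995, -425/199] = K·y
y = (KᵀK)⁻¹·Kᵀ·(x' − x̄) = [-2, -3]
z = y + H·x̄ = [-2, -3] + [-1, 5] = [-3, 2]

z = [-3, 2]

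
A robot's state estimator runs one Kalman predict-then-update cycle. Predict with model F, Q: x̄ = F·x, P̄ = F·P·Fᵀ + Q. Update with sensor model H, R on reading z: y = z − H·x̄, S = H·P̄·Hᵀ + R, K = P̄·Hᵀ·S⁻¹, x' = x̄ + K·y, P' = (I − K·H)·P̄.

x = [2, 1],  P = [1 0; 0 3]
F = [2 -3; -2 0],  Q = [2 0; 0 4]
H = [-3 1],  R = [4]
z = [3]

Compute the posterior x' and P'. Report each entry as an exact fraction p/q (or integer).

x' = [-697/333, -1132/333]
P' = [380/333 728/333; 728/333 2264/333]

x̄ = F·x = [1, -4]
P̄ = F·P·Fᵀ + Q = [33 -4; -4 8]
y = z − H·x̄ = [10]
S = H·P̄·Hᵀ + R = [333]
K = P̄·Hᵀ·S⁻¹ = [-103/333; 20/333]
x' = x̄ + K·y = [-697/333, -1132/333]
P' = (I − K·H)·P̄ = [380/333 728/333; 728/333 2264/333]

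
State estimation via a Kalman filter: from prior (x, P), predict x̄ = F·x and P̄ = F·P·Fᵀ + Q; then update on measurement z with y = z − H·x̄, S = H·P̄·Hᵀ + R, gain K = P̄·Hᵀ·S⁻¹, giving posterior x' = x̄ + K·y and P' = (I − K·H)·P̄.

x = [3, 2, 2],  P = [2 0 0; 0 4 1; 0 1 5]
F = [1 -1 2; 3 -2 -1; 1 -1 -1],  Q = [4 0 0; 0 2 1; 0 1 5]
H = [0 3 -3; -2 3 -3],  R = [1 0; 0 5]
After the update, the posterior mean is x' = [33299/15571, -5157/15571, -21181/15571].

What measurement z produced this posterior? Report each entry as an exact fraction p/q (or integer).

x̄ = F·x = [5, 3, -1]
P̄ = F·P·Fᵀ + Q = [26 1 -5; 1 45 23; -5 23 18]
S = H·P̄·Hᵀ + R = [154 117; 117 190]
K = P̄·Hᵀ·S⁻¹ = [7398/15571 -7342/15571; 5052/15571 2134/15571; -75/15571 2095/15571]
x' − x̄ = [-44556/15571, -51870/15571, -5610/15571] = K·y
y = (KᵀK)⁻¹·Kᵀ·(x' − x̄) = [-9, -3]
z = y + H·x̄ = [-9, -3] + [12, 2] = [3, -1]

z = [3, -1]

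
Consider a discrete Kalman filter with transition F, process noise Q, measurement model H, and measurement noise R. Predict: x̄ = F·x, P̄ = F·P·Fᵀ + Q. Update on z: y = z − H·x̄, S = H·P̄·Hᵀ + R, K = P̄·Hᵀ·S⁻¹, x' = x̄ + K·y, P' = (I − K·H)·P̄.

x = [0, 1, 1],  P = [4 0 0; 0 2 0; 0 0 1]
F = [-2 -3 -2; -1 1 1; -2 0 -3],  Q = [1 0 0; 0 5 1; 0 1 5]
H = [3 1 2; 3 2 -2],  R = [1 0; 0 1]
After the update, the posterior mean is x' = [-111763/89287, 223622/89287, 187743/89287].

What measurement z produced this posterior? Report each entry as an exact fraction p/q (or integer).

x̄ = F·x = [-5, 2, -3]
P̄ = F·P·Fᵀ + Q = [39 0 22; 0 12 6; 22 6 30]
S = H·P̄·Hᵀ + R = [772 267; 267 208]
K = P̄·Hᵀ·S⁻¹ = [13997/89287 13369/89287; 1788/89287 2856/89287; 22650/89287 -21348/89287]
x' − x̄ = [334672/89287, 45048/89287, 455604/89287] = K·y
y = (KᵀK)⁻¹·Kᵀ·(x' − x̄) = [22, 2]
z = y + H·x̄ = [22, 2] + [-19, -5] = [3, -3]

z = [3, -3]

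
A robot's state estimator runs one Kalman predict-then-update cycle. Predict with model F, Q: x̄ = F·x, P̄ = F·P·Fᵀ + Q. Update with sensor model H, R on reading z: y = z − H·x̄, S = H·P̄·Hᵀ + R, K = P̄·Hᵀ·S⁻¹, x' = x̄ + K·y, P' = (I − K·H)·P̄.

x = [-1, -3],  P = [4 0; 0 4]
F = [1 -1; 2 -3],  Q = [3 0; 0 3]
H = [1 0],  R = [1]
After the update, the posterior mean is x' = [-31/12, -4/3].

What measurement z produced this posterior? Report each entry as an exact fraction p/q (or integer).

z = [-3]

x̄ = F·x = [2, 7]
P̄ = F·P·Fᵀ + Q = [11 20; 20 55]
S = H·P̄·Hᵀ + R = [12]
K = P̄·Hᵀ·S⁻¹ = [11/12; 5/3]
x' − x̄ = [-55/12, -25/3] = K·y
y = (KᵀK)⁻¹·Kᵀ·(x' − x̄) = [-5]
z = y + H·x̄ = [-5] + [2] = [-3]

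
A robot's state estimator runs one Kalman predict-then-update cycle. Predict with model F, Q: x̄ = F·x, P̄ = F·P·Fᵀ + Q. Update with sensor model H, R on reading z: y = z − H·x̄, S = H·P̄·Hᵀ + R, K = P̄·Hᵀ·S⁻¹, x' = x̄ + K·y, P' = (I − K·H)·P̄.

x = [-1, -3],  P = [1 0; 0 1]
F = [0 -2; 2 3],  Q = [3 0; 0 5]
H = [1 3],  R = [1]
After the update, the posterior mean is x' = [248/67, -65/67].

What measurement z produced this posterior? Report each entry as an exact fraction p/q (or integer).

z = [1]

x̄ = F·x = [6, -11]
P̄ = F·P·Fᵀ + Q = [7 -6; -6 18]
S = H·P̄·Hᵀ + R = [134]
K = P̄·Hᵀ·S⁻¹ = [-11/134; 24/67]
x' − x̄ = [-154/67, 672/67] = K·y
y = (KᵀK)⁻¹·Kᵀ·(x' − x̄) = [28]
z = y + H·x̄ = [28] + [-27] = [1]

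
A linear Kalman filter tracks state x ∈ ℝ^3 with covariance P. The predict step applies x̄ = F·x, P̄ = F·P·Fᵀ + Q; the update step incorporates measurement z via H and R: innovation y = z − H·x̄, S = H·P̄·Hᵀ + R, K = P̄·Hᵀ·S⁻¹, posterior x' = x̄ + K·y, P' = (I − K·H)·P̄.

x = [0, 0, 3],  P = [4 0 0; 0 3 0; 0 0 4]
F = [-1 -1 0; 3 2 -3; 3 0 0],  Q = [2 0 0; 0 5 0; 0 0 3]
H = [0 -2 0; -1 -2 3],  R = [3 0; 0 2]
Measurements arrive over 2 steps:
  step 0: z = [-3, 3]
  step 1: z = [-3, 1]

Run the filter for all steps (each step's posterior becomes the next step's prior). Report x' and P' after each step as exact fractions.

step 0: x̄ = F·x = [0, -9, 0]
step 0: P̄ = F·P·Fᵀ + Q = [9 -18 -12; -18 89 36; -12 36 39]
step 0: y = z − H·x̄ = [-21, -15]
step 0: S = H·P̄·Hᵀ + R = [359 104; 104 286]
step 0: K = P̄·Hᵀ·S⁻¹ = [432/3533 -6975/91858; -1750/3533 -6/3533; -1020/3533 27951/91858]
step 0: x' = x̄ + K·y = [-131247/91858, 5043/3533, 137655/91858]
step 0: P' = (I − K·H)·P̄ = [359595/91858 -648/3533 103983/91858; -648/3533 2625/3533 1530/3533; 103983/91858 1530/3533 79815/91858]
step 1: x̄ = F·x = [129/91858, -272235/45929, -393741/91858]
step 1: P̄ = F·P·Fᵀ + Q = [577865/91858 -349878/45929 -1028241/91858; -349878/45929 1067875/45929 1099710/45929; -1028241/91858 1099710/45929 3511929/91858]
step 1: y = z − H·x̄ = [-682257/45929, 92135/45929]
step 1: S = H·P̄·Hᵀ + R = [4409287/45929 -3026516/45929; -3026516/45929 8944662/45929]
step 1: K = P̄·Hᵀ·S⁻¹ = [30857008/329636861 -31259695/329636861; -158109934/329636861 2269887/329636861; -96129792/329636861 99502551/329636861]
step 1: x' = x̄ + K·y = [-1041227117/659273722, 399356712/329636861, 429232833/659273722]
step 1: P' = (I − K·H)·P̄ = [1666872481/659273722 -46285512/329636861 452230551/659273722; -46285512/329636861 237164901/329636861 144194688/329636861; 452230551/659273722 144194688/329636861 475673169/659273722]

step 0: x' = [-131247/91858, 5043/3533, 137655/91858], P' = [359595/91858 -648/3533 103983/91858; -648/3533 2625/3533 1530/3533; 103983/91858 1530/3533 79815/91858]
step 1: x' = [-1041227117/659273722, 399356712/329636861, 429232833/659273722], P' = [1666872481/659273722 -46285512/329636861 452230551/659273722; -46285512/329636861 237164901/329636861 144194688/329636861; 452230551/659273722 144194688/329636861 475673169/659273722]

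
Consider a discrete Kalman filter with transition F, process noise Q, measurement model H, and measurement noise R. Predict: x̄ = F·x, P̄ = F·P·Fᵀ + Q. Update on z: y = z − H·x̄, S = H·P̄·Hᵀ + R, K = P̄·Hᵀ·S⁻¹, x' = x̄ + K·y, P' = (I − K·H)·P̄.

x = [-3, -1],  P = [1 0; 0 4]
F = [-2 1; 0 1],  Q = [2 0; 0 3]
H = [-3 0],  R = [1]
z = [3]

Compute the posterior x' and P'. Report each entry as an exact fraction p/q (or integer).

x' = [-85/91, -307/91]
P' = [10/91 4/91; 4/91 493/91]

x̄ = F·x = [5, -1]
P̄ = F·P·Fᵀ + Q = [10 4; 4 7]
y = z − H·x̄ = [18]
S = H·P̄·Hᵀ + R = [91]
K = P̄·Hᵀ·S⁻¹ = [-30/91; -12/91]
x' = x̄ + K·y = [-85/91, -307/91]
P' = (I − K·H)·P̄ = [10/91 4/91; 4/91 493/91]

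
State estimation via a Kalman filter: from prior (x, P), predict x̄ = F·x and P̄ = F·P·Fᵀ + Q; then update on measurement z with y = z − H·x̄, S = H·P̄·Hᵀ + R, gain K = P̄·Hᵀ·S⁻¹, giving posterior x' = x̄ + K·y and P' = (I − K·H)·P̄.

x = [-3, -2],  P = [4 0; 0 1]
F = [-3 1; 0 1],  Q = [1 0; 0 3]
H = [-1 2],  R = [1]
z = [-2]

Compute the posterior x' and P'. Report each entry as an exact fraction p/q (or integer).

x' = [11/17, -13/17]
P' = [214/17 101/17; 101/17 155/51]

x̄ = F·x = [7, -2]
P̄ = F·P·Fᵀ + Q = [38 1; 1 4]
y = z − H·x̄ = [9]
S = H·P̄·Hᵀ + R = [51]
K = P̄·Hᵀ·S⁻¹ = [-12/17; 7/51]
x' = x̄ + K·y = [11/17, -13/17]
P' = (I − K·H)·P̄ = [214/17 101/17; 101/17 155/51]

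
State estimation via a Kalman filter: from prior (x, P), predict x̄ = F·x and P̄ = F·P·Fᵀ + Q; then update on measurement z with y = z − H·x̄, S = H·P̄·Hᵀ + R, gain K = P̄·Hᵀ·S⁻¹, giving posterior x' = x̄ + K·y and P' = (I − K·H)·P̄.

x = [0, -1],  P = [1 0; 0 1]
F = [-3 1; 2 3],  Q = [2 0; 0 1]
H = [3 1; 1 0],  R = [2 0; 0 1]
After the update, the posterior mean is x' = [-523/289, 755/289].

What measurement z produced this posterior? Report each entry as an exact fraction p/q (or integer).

z = [-2, -3]

x̄ = F·x = [-1, -3]
P̄ = F·P·Fᵀ + Q = [12 -3; -3 14]
S = H·P̄·Hᵀ + R = [106 33; 33 13]
K = P̄·Hᵀ·S⁻¹ = [33/289 183/289; 164/289 -483/289]
x' − x̄ = [-234/289, 1622/289] = K·y
y = (KᵀK)⁻¹·Kᵀ·(x' − x̄) = [4, -2]
z = y + H·x̄ = [4, -2] + [-6, -1] = [-2, -3]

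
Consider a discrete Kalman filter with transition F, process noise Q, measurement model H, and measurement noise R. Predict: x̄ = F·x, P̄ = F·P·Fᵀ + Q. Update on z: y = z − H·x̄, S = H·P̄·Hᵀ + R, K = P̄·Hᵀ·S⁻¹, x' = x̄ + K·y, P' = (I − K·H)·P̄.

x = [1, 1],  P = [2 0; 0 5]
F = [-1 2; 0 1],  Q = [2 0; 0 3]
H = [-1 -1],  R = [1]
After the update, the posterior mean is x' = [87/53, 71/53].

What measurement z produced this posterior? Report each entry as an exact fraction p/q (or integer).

z = [-3]

x̄ = F·x = [1, 1]
P̄ = F·P·Fᵀ + Q = [24 10; 10 8]
S = H·P̄·Hᵀ + R = [53]
K = P̄·Hᵀ·S⁻¹ = [-34/53; -18/53]
x' − x̄ = [34/53, 18/53] = K·y
y = (KᵀK)⁻¹·Kᵀ·(x' − x̄) = [-1]
z = y + H·x̄ = [-1] + [-2] = [-3]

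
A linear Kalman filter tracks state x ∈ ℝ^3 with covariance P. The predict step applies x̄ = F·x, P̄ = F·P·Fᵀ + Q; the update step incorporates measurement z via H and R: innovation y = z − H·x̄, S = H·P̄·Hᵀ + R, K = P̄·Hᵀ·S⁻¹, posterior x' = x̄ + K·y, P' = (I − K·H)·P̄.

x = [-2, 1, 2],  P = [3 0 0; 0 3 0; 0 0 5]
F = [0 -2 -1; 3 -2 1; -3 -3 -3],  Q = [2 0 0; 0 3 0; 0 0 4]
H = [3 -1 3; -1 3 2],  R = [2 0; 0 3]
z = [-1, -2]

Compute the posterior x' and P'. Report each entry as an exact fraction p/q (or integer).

x' = [-81636/68843, -94710/68843, 27289/68843]
P' = [1703853/550744 358571/137686 -1205607/550744; 358571/137686 170523/68843 -257375/137686; -1205607/550744 -257375/137686 947853/550744]

x̄ = F·x = [-4, -6, -3]
P̄ = F·P·Fᵀ + Q = [19 7 33; 7 47 -24; 33 -24 103]
y = z − H·x̄ = [14, 18]
S = H·P̄·Hᵀ + R = [1843 421; 421 395]
K = P̄·Hᵀ·S⁻¹ = [30227/550744 62595/550744; -18729/137686 49939/137686; 128119/550744 4271/550744]
x' = x̄ + K·y = [-81636/68843, -94710/68843, 27289/68843]
P' = (I − K·H)·P̄ = [1703853/550744 358571/137686 -1205607/550744; 358571/137686 170523/68843 -257375/137686; -1205607/550744 -257375/137686 947853/550744]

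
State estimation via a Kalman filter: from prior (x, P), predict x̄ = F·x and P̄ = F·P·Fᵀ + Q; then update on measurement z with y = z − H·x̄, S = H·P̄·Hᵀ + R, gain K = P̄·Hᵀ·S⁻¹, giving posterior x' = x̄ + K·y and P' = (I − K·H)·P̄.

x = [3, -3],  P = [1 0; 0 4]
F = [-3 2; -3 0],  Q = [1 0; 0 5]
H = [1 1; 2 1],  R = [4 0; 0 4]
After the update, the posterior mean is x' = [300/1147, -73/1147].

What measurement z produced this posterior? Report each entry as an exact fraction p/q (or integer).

x̄ = F·x = [-15, -9]
P̄ = F·P·Fᵀ + Q = [26 9; 9 14]
S = H·P̄·Hᵀ + R = [62 93; 93 158]
K = P̄·Hᵀ·S⁻¹ = [-143/1147 17/37; 658/1147 -5/37]
x' − x̄ = [17505/1147, 10250/1147] = K·y
y = (KᵀK)⁻¹·Kᵀ·(x' − x̄) = [25, 40]
z = y + H·x̄ = [25, 40] + [-24, -39] = [1, 1]

z = [1, 1]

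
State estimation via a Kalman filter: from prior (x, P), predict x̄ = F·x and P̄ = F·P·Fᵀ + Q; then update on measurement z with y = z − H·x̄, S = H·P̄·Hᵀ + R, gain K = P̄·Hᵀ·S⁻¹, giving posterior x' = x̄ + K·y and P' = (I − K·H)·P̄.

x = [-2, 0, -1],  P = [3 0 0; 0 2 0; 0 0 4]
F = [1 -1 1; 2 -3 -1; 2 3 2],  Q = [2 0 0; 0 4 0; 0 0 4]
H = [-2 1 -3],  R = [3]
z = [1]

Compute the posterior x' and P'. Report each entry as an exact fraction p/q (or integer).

x̄ = F·x = [-3, -3, -6]
P̄ = F·P·Fᵀ + Q = [11 8 8; 8 38 -14; 8 -14 50]
y = z − H·x̄ = [-20]
S = H·P̄·Hᵀ + R = [683]
K = P̄·Hᵀ·S⁻¹ = [-38/683; 64/683; -180/683]
x' = x̄ + K·y = [-1289/683, -3329/683, -498/683]
P' = (I − K·H)·P̄ = [6069/683 7896/683 -1376/683; 7896/683 21858/683 1958/683; -1376/683 1958/683 1750/683]

x' = [-1289/683, -3329/683, -498/683]
P' = [6069/683 7896/683 -1376/683; 7896/683 21858/683 1958/683; -1376/683 1958/683 1750/683]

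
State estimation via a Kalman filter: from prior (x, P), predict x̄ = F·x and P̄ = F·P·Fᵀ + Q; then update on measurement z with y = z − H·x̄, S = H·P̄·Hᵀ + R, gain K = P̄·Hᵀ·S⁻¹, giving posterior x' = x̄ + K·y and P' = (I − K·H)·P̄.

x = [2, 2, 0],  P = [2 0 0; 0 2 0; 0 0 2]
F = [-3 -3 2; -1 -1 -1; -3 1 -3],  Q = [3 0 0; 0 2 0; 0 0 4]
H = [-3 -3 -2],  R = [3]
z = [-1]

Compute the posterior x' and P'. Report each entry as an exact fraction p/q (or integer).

x̄ = F·x = [-12, -4, -4]
P̄ = F·P·Fᵀ + Q = [47 8 0; 8 8 10; 0 10 42]
y = z − H·x̄ = [-57]
S = H·P̄·Hᵀ + R = [930]
K = P̄·Hᵀ·S⁻¹ = [-11/62; -34/465; -19/155]
x' = x̄ + K·y = [-117/62, 26/155, 463/155]
P' = (I − K·H)·P̄ = [1099/62 -126/31 -627/31; -126/31 1408/465 258/155; -627/31 258/155 4344/155]

x' = [-117/62, 26/155, 463/155]
P' = [1099/62 -126/31 -627/31; -126/31 1408/465 258/155; -627/31 258/155 4344/155]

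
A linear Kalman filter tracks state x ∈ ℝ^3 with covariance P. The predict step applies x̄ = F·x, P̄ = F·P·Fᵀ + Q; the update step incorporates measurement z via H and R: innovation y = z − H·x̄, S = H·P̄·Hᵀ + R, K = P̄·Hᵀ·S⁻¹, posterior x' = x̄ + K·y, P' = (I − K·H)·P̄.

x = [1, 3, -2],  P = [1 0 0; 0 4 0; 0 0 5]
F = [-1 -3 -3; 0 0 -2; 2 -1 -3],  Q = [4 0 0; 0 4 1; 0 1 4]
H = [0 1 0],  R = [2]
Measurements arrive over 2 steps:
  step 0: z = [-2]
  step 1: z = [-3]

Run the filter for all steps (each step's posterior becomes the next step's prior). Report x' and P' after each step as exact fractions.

step 0: x' = [-142/13, -20/13, -28/13], P' = [668/13 30/13 250/13; 30/13 24/13 31/13; 250/13 31/13 521/26]
step 1: x' = [1641/224, -317/112, -2017/112], P' = [86363/1120 2249/560 -31387/560; 2249/560 547/280 319/280; -31387/560 319/280 38663/280]

step 0: x̄ = F·x = [-4, 4, 5]
step 0: P̄ = F·P·Fᵀ + Q = [86 30 55; 30 24 31; 55 31 57]
step 0: y = z − H·x̄ = [-6]
step 0: S = H·P̄·Hᵀ + R = [26]
step 0: K = P̄·Hᵀ·S⁻¹ = [15/13; 12/13; 31/26]
step 0: x' = x̄ + K·y = [-142/13, -20/13, -28/13]
step 0: P' = (I − K·H)·P̄ = [668/13 30/13 250/13; 30/13 24/13 31/13; 250/13 31/13 521/26]
step 1: x̄ = F·x = [22, 56/13, -180/13]
step 1: P̄ = F·P·Fᵀ + Q = [849/2 173 85/2; 173 1094/13 638/13; 85/2 638/13 4317/26]
step 1: y = z − H·x̄ = [-95/13]
step 1: S = H·P̄·Hᵀ + R = [1120/13]
step 1: K = P̄·Hᵀ·S⁻¹ = [2249/1120; 547/560; 319/560]
step 1: x' = x̄ + K·y = [1641/224, -317/112, -2017/112]
step 1: P' = (I − K·H)·P̄ = [86363/1120 2249/560 -31387/560; 2249/560 547/280 319/280; -31387/560 319/280 38663/280]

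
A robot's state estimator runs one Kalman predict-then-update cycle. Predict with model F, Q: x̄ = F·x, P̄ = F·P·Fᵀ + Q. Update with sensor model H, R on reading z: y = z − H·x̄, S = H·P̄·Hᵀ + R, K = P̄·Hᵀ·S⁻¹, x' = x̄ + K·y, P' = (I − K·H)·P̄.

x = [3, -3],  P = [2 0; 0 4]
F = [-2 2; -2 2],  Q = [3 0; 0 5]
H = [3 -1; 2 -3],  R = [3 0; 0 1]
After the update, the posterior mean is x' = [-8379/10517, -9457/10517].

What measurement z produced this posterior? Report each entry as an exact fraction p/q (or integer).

z = [-1, 1]

x̄ = F·x = [-12, -12]
P̄ = F·P·Fᵀ + Q = [27 24; 24 29]
S = H·P̄·Hᵀ + R = [131 -15; -15 82]
K = P̄·Hᵀ·S⁻¹ = [4404/10517 -1503/10517; 2941/10517 -4464/10517]
x' − x̄ = [117825/10517, 116747/10517] = K·y
y = (KᵀK)⁻¹·Kᵀ·(x' − x̄) = [23, -11]
z = y + H·x̄ = [23, -11] + [-24, 12] = [-1, 1]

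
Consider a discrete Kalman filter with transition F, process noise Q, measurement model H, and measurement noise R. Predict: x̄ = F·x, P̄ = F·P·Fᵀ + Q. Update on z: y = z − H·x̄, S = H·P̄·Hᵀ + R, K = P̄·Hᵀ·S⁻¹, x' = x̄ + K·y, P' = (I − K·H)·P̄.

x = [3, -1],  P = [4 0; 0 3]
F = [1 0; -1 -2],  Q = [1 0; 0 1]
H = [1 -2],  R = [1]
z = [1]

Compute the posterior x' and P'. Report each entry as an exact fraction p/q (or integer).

x' = [109/45, 31/45]
P' = [281/90 67/45; 67/45 43/45]

x̄ = F·x = [3, -1]
P̄ = F·P·Fᵀ + Q = [5 -4; -4 17]
y = z − H·x̄ = [-4]
S = H·P̄·Hᵀ + R = [90]
K = P̄·Hᵀ·S⁻¹ = [13/90; -19/45]
x' = x̄ + K·y = [109/45, 31/45]
P' = (I − K·H)·P̄ = [281/90 67/45; 67/45 43/45]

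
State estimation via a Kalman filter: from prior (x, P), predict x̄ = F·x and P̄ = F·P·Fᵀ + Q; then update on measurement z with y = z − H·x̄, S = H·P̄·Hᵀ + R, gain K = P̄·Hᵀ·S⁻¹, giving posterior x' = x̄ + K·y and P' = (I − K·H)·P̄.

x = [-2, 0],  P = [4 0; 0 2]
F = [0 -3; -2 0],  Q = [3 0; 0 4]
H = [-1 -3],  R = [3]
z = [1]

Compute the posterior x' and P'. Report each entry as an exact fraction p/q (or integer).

x' = [-91/68, 3/17]
P' = [1281/68 -105/17; -105/17 40/17]

x̄ = F·x = [0, 4]
P̄ = F·P·Fᵀ + Q = [21 0; 0 20]
y = z − H·x̄ = [13]
S = H·P̄·Hᵀ + R = [204]
K = P̄·Hᵀ·S⁻¹ = [-7/68; -5/17]
x' = x̄ + K·y = [-91/68, 3/17]
P' = (I − K·H)·P̄ = [1281/68 -105/17; -105/17 40/17]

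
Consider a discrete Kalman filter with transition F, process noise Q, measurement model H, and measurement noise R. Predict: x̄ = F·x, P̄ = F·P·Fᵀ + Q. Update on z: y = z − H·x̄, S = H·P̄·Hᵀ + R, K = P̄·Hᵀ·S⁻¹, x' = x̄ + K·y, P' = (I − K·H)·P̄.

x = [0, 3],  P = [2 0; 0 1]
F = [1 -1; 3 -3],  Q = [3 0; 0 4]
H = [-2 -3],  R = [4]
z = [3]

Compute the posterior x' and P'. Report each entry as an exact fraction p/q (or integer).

x' = [-15/83, -81/83]
P' = [969/415 -594/415; -594/415 544/415]

x̄ = F·x = [-3, -9]
P̄ = F·P·Fᵀ + Q = [6 9; 9 31]
y = z − H·x̄ = [-30]
S = H·P̄·Hᵀ + R = [415]
K = P̄·Hᵀ·S⁻¹ = [-39/415; -111/415]
x' = x̄ + K·y = [-15/83, -81/83]
P' = (I − K·H)·P̄ = [969/415 -594/415; -594/415 544/415]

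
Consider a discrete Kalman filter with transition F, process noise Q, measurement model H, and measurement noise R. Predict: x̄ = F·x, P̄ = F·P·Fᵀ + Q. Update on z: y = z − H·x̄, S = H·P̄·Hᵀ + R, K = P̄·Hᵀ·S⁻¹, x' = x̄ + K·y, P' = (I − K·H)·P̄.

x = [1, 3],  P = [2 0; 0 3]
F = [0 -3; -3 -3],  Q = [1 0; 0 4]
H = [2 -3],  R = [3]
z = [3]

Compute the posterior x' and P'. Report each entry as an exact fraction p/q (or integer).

x̄ = F·x = [-9, -12]
P̄ = F·P·Fᵀ + Q = [28 27; 27 49]
y = z − H·x̄ = [-15]
S = H·P̄·Hᵀ + R = [232]
K = P̄·Hᵀ·S⁻¹ = [-25/232; -93/232]
x' = x̄ + K·y = [-1713/232, -1389/232]
P' = (I − K·H)·P̄ = [5871/232 3939/232; 3939/232 2719/232]

x' = [-1713/232, -1389/232]
P' = [5871/232 3939/232; 3939/232 2719/232]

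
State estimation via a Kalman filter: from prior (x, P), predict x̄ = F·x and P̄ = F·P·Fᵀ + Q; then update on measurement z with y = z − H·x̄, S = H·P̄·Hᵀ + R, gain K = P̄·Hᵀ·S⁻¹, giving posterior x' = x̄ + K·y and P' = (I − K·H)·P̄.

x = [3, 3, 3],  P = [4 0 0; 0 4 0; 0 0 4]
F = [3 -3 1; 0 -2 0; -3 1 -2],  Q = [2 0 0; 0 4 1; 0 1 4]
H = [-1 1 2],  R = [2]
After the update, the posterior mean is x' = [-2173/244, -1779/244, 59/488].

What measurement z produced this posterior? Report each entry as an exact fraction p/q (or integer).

z = [2]

x̄ = F·x = [3, -6, -12]
P̄ = F·P·Fᵀ + Q = [78 24 -56; 24 20 -7; -56 -7 60]
S = H·P̄·Hᵀ + R = [488]
K = P̄·Hᵀ·S⁻¹ = [-83/244; -9/244; 169/488]
x' − x̄ = [-2905/244, -315/244, 5915/488] = K·y
y = (KᵀK)⁻¹·Kᵀ·(x' − x̄) = [35]
z = y + H·x̄ = [35] + [-33] = [2]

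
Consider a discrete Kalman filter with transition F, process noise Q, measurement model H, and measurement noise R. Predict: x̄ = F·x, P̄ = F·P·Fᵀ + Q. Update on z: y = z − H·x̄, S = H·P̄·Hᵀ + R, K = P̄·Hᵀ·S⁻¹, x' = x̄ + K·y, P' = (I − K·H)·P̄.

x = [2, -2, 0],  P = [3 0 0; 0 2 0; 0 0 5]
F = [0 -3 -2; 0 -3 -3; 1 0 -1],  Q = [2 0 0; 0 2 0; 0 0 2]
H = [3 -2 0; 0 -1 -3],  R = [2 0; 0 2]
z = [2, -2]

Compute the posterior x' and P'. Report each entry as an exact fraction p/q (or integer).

x' = [2522/1861, 5342/5583, 692/1861]
P' = [12820/1861 18424/1861 -5780/1861; 18424/1861 81949/5583 -8565/1861; -5780/1861 -8565/1861 3085/1861]

x̄ = F·x = [6, 6, 2]
P̄ = F·P·Fᵀ + Q = [40 48 10; 48 65 15; 10 15 10]
y = z − H·x̄ = [-4, 10]
S = H·P̄·Hᵀ + R = [46 -14; -14 247]
K = P̄·Hᵀ·S⁻¹ = [806/1861 -542/1861; 959/5583 -2432/5583; -105/1861 -345/1861]
x' = x̄ + K·y = [2522/1861, 5342/5583, 692/1861]
P' = (I − K·H)·P̄ = [12820/1861 18424/1861 -5780/1861; 18424/1861 81949/5583 -8565/1861; -5780/1861 -8565/1861 3085/1861]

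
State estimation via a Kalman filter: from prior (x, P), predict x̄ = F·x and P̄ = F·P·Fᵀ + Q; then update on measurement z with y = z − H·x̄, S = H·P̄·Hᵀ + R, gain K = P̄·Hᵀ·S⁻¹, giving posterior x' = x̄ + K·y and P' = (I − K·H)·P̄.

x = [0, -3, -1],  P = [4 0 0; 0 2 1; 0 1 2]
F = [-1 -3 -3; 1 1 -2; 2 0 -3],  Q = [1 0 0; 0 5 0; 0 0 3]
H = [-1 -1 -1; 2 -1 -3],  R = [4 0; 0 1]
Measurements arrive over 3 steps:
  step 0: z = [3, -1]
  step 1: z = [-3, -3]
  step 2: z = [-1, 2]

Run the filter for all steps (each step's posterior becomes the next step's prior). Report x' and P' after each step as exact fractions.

step 0: x̄ = F·x = [12, -1, 3]
step 0: P̄ = F·P·Fᵀ + Q = [59 5 19; 5 15 17; 19 17 37]
step 0: y = z − H·x̄ = [17, -17]
step 0: S = H·P̄·Hᵀ + R = [197 90; 90 439]
step 0: K = P̄·Hᵀ·S⁻¹ = [-41477/78383 18502/78383; -11203/78383 -7702/78383; -23947/78383 -11160/78383]
step 0: x' = x̄ + K·y = [-79047/78383, -137900/78383, 17770/78383]
step 0: P' = (I − K·H)·P̄ = [145894/78383 -106622/78383 126636/78383; -106622/78383 329922/78383 -178488/78383; 126636/78383 -178488/78383 147640/78383]
step 1: x̄ = F·x = [439437/78383, -252487/78383, -211404/78383]
step 1: P̄ = F·P·Fᵀ + Q = [1429635/78383 -485432/78383 -309596/78383; -485432/78383 1452455/78383 613396/78383; -309596/78383 613396/78383 627853/78383]
step 1: y = z − H·x̄ = [-259603/78383, -2000722/78383]
step 1: S = H·P̄·Hᵀ + R = [3460211/78383 3106164/78383; 3106164/78383 22237311/78383]
step 1: K = P̄·Hᵀ·S⁻¹ = [-1595381/3920425 2928782/11761275; -93137189/286191025 -41861089/286191025; -1877651/11447641 -4025699/34342923]
step 1: x' = x̄ + K·y = [281264/470451, 18203734/11447641, 28786915/34342923]
step 1: P' = (I − K·H)·P̄ = [16086268/11761275 -3344807/3920425 523709/470451; -3344807/3920425 1148319867/286191025 -21264008/11447641; 523709/470451 -21264008/11447641 48093079/34342923]
step 2: x̄ = F·x = [-270726623/34342923, 5856548/11447641, -45296201/34342923]
step 2: P̄ = F·P·Fᵀ + Q = [659663047/34342923 -473688954/57238205 -870617626/171714615; -473688954/57238205 4937510558/286191025 2063850279/286191025; -870617626/171714615 2063850279/286191025 6624625156/858573075]
step 2: y = z − H·x̄ = [-332796103/34342923, 491820133/34342923]
step 2: S = H·P̄·Hᵀ + R = [30829282099/858573075 5844340864/171714615; 5844340864/171714615 10362669427/34342923]
step 2: K = P̄·Hᵀ·S⁻¹ = [-3327603273295/8307893271899 2079711549642/8307893271899; -2573820458401/8307893271899 -1236077105125/8307893271899; -1370202597503/8307893271899 -960521261797/8307893271899]
step 2: x' = x̄ + K·y = [-3462444857022/8307893271899, 11489893836758/8307893271899, -11435299595417/8307893271899]
step 2: P' = (I − K·H)·P̄ = [11332668692792/8307893271899 -7326196317389/8307893271899 9303940717777/8307893271899; -7326196317389/8307893271899 33140374991316/8307893271899 -15518896840323/8307893271899; 9303940717777/8307893271899 -15518896840323/8307893271899 11695766512558/8307893271899]

step 0: x' = [-79047/78383, -137900/78383, 17770/78383], P' = [145894/78383 -106622/78383 126636/78383; -106622/78383 329922/78383 -178488/78383; 126636/78383 -178488/78383 147640/78383]
step 1: x' = [281264/470451, 18203734/11447641, 28786915/34342923], P' = [16086268/11761275 -3344807/3920425 523709/470451; -3344807/3920425 1148319867/286191025 -21264008/11447641; 523709/470451 -21264008/11447641 48093079/34342923]
step 2: x' = [-3462444857022/8307893271899, 11489893836758/8307893271899, -11435299595417/8307893271899], P' = [11332668692792/8307893271899 -7326196317389/8307893271899 9303940717777/8307893271899; -7326196317389/8307893271899 33140374991316/8307893271899 -15518896840323/8307893271899; 9303940717777/8307893271899 -15518896840323/8307893271899 11695766512558/8307893271899]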